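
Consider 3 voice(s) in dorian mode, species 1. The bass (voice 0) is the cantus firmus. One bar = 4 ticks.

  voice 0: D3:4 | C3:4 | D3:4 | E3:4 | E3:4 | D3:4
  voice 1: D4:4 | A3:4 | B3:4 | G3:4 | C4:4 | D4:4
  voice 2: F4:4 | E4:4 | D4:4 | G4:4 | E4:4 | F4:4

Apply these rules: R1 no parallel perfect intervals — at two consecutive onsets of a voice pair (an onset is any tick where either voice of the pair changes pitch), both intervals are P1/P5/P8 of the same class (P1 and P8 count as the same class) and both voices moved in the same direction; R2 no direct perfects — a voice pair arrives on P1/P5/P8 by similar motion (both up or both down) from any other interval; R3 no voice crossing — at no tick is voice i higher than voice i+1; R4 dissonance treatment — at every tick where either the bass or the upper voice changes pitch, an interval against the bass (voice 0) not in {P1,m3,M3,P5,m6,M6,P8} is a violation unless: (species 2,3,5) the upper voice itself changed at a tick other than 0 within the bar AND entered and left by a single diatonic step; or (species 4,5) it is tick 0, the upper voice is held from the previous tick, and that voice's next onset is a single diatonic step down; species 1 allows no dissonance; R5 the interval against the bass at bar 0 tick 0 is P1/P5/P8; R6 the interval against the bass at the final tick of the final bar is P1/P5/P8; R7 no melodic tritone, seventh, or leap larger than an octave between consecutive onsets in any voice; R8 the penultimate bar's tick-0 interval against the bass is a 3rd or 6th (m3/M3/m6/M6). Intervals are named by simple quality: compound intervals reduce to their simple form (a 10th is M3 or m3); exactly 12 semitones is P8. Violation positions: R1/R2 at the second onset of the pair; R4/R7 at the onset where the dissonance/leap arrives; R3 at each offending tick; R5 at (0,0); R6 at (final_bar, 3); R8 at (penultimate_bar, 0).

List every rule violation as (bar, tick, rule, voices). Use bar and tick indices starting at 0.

bar 0: v0=D3 v1=D4 v2=F4 downbeat m3
bar 1: v0=C3 v1=A3 v2=E4 downbeat M3
bar 2: v0=D3 v1=B3 v2=D4 downbeat P8
bar 3: v0=E3 v1=G3 v2=G4 downbeat m3
bar 4: v0=E3 v1=C4 v2=E4 downbeat P8
bar 5: v0=D3 v1=D4 v2=F4 downbeat m3
  -> R5 @ bar 0 tick 0 v(0, 2): opens on m3
  -> R2 @ bar 1 tick 0 v(1, 2): D4/F4 m3 -> A3/E4 P5 similar
  -> R8 @ bar 4 tick 0 v(0, 2): penult P8 not 3rd/6th
  -> R6 @ bar 5 tick 3 v(0, 2): closes on m3

(0, 0, R5, (0, 2))
(1, 0, R2, (1, 2))
(4, 0, R8, (0, 2))
(5, 3, R6, (0, 2))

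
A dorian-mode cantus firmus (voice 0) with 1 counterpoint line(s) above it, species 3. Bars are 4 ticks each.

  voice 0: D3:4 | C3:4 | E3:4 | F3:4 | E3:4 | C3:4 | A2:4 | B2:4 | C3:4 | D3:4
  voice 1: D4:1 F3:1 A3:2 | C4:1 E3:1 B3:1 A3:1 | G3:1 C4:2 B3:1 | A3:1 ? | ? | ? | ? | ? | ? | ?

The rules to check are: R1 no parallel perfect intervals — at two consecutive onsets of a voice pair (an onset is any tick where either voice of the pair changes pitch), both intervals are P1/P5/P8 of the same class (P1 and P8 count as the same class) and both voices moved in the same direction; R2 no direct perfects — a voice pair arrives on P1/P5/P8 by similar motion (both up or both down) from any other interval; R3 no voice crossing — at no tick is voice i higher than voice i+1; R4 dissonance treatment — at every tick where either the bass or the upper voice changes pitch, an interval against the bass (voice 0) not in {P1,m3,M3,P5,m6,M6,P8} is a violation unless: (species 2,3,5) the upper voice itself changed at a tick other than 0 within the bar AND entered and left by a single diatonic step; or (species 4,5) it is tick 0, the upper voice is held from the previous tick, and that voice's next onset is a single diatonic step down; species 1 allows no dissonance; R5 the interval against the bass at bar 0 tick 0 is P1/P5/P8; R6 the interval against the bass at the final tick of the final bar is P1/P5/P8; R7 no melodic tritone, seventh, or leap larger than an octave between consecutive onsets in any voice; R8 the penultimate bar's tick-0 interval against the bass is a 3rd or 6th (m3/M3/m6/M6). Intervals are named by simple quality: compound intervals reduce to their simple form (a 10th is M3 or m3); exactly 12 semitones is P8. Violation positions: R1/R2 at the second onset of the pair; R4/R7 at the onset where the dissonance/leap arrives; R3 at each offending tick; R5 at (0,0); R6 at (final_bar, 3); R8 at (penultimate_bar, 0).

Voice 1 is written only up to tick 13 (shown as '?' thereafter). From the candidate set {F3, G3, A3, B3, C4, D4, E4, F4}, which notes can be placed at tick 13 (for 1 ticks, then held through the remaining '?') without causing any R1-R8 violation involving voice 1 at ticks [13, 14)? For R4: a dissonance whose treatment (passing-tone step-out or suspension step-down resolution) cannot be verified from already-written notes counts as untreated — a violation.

{A3, C4, D4, F3, F4}

F3: legal
G3: violates R4
A3: legal
B3: violates R4
C4: legal
D4: legal
E4: violates R4
F4: legal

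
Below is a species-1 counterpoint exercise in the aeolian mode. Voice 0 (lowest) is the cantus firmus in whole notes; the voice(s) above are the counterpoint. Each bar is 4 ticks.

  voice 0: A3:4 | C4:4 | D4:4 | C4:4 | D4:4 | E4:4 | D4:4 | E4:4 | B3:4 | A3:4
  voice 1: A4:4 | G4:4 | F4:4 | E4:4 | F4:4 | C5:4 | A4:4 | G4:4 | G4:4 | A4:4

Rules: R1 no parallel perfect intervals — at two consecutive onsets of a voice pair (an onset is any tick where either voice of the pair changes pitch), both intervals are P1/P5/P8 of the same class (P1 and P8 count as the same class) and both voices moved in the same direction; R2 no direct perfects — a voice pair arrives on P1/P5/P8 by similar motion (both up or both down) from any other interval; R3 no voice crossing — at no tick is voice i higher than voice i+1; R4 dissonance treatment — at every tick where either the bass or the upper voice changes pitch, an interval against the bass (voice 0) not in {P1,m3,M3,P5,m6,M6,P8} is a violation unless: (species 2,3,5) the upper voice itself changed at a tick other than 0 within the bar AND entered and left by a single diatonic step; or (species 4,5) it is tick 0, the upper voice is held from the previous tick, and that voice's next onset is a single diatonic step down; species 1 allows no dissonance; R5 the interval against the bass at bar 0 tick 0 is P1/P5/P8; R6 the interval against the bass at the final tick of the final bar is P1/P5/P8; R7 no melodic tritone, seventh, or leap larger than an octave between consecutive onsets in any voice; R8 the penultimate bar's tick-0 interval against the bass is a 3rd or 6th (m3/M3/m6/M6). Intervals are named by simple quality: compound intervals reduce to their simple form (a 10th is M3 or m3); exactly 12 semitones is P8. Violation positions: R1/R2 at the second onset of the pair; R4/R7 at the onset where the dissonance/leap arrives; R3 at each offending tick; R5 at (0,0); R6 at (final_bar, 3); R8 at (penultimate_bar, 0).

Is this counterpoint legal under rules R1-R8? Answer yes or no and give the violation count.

No (1 violations)

bar 0: v0=A3 v1=A4 (P8)
bar 1: v0=C4 v1=G4 (P5)
bar 2: v0=D4 v1=F4 (m3)
bar 3: v0=C4 v1=E4 (M3)
bar 4: v0=D4 v1=F4 (m3)
bar 5: v0=E4 v1=C5 (m6)
bar 6: v0=D4 v1=A4 (P5)
bar 7: v0=E4 v1=G4 (m3)
bar 8: v0=B3 v1=G4 (m6)
bar 9: v0=A3 v1=A4 (P8)
  R2 @ bar6.0: E4/C5 m6 -> D4/A4 P5 similar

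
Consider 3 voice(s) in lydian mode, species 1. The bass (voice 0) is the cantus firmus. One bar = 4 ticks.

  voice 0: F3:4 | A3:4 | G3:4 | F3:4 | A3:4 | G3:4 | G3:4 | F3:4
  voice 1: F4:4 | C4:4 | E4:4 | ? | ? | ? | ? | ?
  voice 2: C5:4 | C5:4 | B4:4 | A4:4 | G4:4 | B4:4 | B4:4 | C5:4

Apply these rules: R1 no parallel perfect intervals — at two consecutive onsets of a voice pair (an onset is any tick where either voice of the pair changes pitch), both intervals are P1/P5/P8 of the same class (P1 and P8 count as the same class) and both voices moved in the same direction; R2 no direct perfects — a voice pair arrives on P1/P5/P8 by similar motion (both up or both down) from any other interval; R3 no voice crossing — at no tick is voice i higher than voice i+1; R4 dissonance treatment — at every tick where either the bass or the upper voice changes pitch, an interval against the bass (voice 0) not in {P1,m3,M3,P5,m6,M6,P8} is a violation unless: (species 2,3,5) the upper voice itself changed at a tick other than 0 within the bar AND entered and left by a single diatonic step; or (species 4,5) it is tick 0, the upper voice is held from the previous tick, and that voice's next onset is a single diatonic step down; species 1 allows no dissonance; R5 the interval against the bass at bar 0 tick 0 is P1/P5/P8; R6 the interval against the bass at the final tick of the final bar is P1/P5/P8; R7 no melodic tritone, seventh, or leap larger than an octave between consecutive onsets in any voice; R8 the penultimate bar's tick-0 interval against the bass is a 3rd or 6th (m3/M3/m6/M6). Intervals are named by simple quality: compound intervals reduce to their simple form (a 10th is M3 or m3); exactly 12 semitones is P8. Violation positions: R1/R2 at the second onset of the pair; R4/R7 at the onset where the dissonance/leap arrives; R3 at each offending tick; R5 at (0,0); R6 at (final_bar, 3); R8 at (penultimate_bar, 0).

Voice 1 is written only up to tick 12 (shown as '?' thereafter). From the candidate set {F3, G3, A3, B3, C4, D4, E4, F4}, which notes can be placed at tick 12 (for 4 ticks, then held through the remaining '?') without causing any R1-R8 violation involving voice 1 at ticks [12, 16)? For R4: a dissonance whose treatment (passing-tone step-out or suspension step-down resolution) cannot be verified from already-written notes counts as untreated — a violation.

F3: violates R2,R7
G3: violates R4
A3: violates R2
B3: violates R4
C4: violates R2
D4: violates R1
E4: violates R4
F4: legal

{F4}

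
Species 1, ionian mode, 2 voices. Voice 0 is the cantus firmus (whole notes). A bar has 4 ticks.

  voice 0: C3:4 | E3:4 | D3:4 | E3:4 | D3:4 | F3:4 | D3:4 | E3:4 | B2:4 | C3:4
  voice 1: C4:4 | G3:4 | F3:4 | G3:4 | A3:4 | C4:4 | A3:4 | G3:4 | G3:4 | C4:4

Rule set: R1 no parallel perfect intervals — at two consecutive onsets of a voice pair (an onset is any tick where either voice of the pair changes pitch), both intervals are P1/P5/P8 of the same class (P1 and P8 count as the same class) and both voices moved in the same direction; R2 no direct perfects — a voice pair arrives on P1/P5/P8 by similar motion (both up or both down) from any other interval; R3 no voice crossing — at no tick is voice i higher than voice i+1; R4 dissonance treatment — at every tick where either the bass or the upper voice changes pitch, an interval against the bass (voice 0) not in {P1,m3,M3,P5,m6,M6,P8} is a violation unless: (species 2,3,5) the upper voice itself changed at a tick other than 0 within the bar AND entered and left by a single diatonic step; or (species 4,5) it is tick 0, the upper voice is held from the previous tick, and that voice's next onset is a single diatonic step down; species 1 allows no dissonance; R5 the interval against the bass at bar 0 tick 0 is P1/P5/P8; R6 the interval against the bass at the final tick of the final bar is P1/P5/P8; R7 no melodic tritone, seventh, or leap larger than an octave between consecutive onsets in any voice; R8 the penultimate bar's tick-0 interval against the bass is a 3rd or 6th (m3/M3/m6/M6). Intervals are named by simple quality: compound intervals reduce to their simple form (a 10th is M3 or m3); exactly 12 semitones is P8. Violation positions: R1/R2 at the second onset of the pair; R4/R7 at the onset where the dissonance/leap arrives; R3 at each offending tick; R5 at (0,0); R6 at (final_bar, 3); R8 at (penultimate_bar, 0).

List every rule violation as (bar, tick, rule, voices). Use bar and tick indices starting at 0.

bar 0: v0=C3 v1=C4 downbeat P8
bar 1: v0=E3 v1=G3 downbeat m3
bar 2: v0=D3 v1=F3 downbeat m3
bar 3: v0=E3 v1=G3 downbeat m3
bar 4: v0=D3 v1=A3 downbeat P5
bar 5: v0=F3 v1=C4 downbeat P5
bar 6: v0=D3 v1=A3 downbeat P5
bar 7: v0=E3 v1=G3 downbeat m3
bar 8: v0=B2 v1=G3 downbeat m6
bar 9: v0=C3 v1=C4 downbeat P8
  -> R1 @ bar 5 tick 0 v(0, 1): D3/A3 P5 -> F3/C4 P5 similar
  -> R1 @ bar 6 tick 0 v(0, 1): F3/C4 P5 -> D3/A3 P5 similar
  -> R2 @ bar 9 tick 0 v(0, 1): B2/G3 m6 -> C3/C4 P8 similar

(5, 0, R1, (0, 1))
(6, 0, R1, (0, 1))
(9, 0, R2, (0, 1))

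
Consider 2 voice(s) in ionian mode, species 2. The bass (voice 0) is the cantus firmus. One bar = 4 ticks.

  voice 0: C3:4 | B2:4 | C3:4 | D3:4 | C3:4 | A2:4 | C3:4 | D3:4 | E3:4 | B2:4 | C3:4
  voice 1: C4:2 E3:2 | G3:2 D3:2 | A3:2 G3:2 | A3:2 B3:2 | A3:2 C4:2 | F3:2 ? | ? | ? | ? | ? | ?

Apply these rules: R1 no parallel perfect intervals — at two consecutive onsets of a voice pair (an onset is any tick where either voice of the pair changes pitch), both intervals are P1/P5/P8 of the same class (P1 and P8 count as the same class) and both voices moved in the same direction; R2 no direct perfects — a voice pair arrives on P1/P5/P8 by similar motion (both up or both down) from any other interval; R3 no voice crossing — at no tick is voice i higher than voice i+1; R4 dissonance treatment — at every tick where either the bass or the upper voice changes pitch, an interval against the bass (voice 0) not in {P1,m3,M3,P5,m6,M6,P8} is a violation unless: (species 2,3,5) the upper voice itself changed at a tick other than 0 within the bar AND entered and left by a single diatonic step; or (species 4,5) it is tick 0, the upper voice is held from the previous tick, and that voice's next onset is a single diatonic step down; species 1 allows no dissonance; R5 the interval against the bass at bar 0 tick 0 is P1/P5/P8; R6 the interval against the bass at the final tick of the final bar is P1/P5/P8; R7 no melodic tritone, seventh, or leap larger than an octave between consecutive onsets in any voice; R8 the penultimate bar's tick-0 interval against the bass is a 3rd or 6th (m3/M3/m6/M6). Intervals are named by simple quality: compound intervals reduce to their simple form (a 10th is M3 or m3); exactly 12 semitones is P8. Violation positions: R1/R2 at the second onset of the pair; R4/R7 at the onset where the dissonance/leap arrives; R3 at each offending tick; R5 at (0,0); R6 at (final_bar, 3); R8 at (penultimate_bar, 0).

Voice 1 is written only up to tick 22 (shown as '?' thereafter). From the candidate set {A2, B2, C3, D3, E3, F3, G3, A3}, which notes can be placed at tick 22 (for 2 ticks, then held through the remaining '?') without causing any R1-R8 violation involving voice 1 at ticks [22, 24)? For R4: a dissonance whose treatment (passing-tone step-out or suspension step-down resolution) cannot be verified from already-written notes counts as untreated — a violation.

{A2, A3, C3, E3, F3}

A2: legal
B2: violates R4,R7
C3: legal
D3: violates R4
E3: legal
F3: legal
G3: violates R4
A3: legal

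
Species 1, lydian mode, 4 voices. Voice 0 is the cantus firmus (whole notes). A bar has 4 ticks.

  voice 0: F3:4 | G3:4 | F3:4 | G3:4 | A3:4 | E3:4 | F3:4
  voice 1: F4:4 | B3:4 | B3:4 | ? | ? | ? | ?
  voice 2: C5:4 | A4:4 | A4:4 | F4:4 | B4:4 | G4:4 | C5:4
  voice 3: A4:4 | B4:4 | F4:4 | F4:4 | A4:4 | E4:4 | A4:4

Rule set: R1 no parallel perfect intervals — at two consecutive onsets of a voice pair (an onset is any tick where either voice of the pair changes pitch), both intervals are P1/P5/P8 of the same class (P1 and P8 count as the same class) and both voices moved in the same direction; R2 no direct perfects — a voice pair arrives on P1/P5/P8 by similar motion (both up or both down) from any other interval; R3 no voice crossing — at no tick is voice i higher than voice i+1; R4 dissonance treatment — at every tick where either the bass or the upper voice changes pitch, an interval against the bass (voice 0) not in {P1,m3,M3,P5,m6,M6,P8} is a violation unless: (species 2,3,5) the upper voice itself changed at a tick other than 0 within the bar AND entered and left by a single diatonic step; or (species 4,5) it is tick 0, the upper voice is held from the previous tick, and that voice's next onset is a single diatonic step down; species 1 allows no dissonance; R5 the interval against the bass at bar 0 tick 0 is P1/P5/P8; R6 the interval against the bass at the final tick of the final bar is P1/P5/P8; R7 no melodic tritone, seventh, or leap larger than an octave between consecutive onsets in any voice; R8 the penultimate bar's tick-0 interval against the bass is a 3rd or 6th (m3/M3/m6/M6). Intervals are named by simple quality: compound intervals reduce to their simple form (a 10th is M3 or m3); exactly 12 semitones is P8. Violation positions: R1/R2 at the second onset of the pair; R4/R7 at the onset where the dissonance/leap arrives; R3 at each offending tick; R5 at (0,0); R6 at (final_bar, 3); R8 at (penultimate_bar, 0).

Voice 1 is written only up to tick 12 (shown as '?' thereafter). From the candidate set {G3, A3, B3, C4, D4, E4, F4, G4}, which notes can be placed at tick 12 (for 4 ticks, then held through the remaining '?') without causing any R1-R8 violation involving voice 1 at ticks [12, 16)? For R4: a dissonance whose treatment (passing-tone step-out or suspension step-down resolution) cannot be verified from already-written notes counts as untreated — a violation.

{B3, E4, G3}

G3: legal
A3: violates R4
B3: legal
C4: violates R4
D4: violates R2
E4: legal
F4: violates R4,R7
G4: violates R2,R3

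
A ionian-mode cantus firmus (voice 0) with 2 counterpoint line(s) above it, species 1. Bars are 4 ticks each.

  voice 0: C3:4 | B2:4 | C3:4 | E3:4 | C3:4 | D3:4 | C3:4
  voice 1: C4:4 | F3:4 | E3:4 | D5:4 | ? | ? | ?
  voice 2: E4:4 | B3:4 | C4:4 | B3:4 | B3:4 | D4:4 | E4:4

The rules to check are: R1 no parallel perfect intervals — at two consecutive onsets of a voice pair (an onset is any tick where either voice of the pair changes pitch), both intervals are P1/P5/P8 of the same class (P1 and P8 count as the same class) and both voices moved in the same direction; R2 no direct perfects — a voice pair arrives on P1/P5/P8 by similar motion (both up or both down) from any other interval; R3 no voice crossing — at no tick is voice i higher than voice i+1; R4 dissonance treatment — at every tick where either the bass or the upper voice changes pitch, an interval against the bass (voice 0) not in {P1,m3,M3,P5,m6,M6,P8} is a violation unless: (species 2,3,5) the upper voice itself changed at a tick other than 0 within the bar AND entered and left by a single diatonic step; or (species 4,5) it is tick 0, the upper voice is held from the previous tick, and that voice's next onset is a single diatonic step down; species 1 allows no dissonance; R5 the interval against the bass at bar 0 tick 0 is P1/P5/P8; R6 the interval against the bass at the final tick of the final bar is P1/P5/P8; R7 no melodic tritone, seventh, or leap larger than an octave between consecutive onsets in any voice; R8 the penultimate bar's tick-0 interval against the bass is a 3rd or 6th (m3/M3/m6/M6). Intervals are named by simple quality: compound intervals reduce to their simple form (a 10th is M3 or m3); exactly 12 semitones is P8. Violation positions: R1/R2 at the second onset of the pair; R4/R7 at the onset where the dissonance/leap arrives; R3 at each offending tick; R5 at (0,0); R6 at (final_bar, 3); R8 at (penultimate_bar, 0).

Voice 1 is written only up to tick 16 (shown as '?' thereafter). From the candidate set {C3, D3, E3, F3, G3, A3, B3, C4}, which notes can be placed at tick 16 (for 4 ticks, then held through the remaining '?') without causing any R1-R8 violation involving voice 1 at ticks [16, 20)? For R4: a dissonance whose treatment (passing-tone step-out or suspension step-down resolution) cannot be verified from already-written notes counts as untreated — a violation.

{}

C3: violates R2,R7
D3: violates R4,R7
E3: violates R7
F3: violates R4,R7
G3: violates R2,R7
A3: violates R7
B3: violates R4,R7
C4: violates R2,R3,R7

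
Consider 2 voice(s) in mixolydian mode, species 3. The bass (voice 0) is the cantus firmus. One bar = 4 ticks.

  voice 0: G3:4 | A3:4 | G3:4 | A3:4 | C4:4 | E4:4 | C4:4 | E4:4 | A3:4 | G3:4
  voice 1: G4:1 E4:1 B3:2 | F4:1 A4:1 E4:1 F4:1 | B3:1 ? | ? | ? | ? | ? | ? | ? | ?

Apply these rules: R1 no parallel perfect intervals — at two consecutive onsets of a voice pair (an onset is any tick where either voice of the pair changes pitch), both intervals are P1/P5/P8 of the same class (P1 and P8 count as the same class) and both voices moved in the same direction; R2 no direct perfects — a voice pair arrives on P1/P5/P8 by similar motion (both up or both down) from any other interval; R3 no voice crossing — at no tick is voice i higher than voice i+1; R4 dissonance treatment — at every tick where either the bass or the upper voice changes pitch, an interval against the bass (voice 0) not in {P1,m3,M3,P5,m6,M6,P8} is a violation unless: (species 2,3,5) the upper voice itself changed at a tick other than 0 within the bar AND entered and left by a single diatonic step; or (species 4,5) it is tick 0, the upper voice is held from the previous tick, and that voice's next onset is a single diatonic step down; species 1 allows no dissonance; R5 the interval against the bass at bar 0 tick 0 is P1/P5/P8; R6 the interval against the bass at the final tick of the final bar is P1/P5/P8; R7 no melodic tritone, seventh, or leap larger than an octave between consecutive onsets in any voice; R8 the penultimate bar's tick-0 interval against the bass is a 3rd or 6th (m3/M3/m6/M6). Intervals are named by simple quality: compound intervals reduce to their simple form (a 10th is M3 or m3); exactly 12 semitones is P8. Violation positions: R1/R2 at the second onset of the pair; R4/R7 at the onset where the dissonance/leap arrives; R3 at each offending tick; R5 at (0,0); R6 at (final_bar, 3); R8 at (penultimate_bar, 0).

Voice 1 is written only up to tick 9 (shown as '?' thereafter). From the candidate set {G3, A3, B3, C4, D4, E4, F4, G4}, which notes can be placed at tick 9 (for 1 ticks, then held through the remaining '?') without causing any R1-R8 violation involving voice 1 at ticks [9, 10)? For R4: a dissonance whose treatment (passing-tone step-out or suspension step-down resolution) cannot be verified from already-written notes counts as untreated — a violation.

{B3, D4, E4, G3, G4}

G3: legal
A3: violates R4
B3: legal
C4: violates R4
D4: legal
E4: legal
F4: violates R4,R7
G4: legal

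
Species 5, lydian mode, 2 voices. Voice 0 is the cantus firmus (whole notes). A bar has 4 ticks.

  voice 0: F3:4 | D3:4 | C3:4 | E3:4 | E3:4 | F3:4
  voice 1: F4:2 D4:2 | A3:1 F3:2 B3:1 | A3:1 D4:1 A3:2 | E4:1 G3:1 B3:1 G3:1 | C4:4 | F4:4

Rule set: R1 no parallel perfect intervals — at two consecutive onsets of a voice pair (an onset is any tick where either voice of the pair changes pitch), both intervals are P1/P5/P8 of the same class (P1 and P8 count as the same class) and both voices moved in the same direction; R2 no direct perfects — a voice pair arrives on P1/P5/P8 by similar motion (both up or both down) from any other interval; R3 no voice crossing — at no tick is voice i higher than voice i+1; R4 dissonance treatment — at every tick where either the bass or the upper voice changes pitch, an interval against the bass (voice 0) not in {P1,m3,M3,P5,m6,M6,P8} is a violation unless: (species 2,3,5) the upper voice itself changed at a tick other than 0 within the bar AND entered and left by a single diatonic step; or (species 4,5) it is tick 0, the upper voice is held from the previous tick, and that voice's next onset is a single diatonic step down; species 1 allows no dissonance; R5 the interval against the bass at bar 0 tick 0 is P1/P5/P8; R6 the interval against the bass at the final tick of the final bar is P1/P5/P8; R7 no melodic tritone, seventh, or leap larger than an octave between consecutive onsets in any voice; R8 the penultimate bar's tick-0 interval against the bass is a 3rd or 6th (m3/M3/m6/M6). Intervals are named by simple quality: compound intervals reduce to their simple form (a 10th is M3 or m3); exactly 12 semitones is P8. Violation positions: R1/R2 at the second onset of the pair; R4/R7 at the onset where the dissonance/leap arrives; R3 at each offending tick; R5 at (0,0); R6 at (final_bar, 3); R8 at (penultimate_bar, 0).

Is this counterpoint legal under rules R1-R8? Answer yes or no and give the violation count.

bar 0: v0=F3 v1=F4 (P8)
bar 1: v0=D3 v1=A3 (P5)
bar 2: v0=C3 v1=A3 (M6)
bar 3: v0=E3 v1=E4 (P8)
bar 4: v0=E3 v1=C4 (m6)
bar 5: v0=F3 v1=F4 (P8)
  R2 @ bar1.0: F3/D4 M6 -> D3/A3 P5 similar
  R7 @ bar1.3: F3->B3 leap 6st
  R4 @ bar2.1: C3/D4 M2 untreated
  R2 @ bar3.0: C3/A3 M6 -> E3/E4 P8 similar
  R2 @ bar5.0: E3/C4 m6 -> F3/F4 P8 similar

No (5 violations)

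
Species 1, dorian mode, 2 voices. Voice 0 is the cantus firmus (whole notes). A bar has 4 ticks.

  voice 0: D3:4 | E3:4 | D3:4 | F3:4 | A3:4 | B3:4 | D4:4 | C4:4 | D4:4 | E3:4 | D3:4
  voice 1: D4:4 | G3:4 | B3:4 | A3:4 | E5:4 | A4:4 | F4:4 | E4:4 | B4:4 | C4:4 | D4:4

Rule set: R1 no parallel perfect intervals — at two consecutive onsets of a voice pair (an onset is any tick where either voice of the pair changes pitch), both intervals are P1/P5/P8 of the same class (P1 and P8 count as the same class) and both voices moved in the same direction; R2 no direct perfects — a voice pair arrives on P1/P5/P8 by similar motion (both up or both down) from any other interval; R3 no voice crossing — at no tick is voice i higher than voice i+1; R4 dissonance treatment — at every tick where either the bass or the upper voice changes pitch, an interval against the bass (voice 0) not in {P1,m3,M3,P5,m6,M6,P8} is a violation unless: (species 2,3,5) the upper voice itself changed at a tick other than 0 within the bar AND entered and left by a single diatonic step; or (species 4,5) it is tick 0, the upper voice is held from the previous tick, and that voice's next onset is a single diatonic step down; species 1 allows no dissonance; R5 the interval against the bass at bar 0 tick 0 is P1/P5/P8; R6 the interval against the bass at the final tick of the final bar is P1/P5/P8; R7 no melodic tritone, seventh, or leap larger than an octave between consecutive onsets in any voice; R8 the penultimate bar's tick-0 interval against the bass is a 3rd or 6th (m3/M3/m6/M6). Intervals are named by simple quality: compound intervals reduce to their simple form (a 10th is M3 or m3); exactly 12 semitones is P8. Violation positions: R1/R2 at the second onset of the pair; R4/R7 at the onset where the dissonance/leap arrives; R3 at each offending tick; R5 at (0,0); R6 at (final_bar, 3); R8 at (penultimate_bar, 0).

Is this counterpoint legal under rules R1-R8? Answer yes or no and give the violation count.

bar 0: v0=D3 v1=D4 (P8)
bar 1: v0=E3 v1=G3 (m3)
bar 2: v0=D3 v1=B3 (M6)
bar 3: v0=F3 v1=A3 (M3)
bar 4: v0=A3 v1=E5 (P5)
bar 5: v0=B3 v1=A4 (m7)
bar 6: v0=D4 v1=F4 (m3)
bar 7: v0=C4 v1=E4 (M3)
bar 8: v0=D4 v1=B4 (M6)
bar 9: v0=E3 v1=C4 (m6)
bar 10: v0=D3 v1=D4 (P8)
  R2 @ bar4.0: F3/A3 M3 -> A3/E5 P5 similar
  R7 @ bar4.0: A3->E5 leap 19st
  R4 @ bar5.0: B3/A4 m7 untreated
  R7 @ bar9.0: D4->E3 leap 10st
  R7 @ bar9.0: B4->C4 leap 11st

No (5 violations)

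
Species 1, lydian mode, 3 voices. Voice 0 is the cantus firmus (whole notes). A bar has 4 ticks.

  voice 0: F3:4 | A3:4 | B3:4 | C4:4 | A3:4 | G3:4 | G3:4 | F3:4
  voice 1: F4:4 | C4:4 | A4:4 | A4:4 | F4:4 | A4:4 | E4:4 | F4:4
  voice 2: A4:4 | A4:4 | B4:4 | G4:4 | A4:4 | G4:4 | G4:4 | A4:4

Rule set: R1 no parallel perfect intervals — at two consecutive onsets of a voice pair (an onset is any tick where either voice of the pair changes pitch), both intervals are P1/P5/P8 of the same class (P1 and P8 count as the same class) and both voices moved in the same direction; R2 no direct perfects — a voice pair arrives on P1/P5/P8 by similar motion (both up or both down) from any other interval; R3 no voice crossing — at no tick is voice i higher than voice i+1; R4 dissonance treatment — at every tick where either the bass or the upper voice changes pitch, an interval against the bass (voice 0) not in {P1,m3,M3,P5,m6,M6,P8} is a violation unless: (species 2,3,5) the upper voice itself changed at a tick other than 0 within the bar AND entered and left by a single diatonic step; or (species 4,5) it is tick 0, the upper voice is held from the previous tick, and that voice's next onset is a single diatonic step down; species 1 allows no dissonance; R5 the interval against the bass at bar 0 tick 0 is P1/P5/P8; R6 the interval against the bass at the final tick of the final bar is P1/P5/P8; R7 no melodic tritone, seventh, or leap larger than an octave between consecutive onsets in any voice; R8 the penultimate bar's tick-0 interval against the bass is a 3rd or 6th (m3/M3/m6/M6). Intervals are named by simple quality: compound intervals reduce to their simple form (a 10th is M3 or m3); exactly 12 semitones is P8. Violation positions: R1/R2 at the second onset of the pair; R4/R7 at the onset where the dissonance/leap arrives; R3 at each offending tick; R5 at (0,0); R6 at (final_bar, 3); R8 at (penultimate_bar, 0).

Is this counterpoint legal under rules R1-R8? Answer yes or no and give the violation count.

bar 0: v0=F3 v1=F4 v2=A4 (M3)
bar 1: v0=A3 v1=C4 v2=A4 (P8)
bar 2: v0=B3 v1=A4 v2=B4 (P8)
bar 3: v0=C4 v1=A4 v2=G4 (P5)
bar 4: v0=A3 v1=F4 v2=A4 (P8)
bar 5: v0=G3 v1=A4 v2=G4 (P8)
bar 6: v0=G3 v1=E4 v2=G4 (P8)
bar 7: v0=F3 v1=F4 v2=A4 (M3)
  R5 @ bar0.0: opens on M3
  R1 @ bar2.0: A3/A4 P8 -> B3/B4 P8 similar
  R4 @ bar2.0: B3/A4 m7 untreated
  R3 @ bar3.0: A4 above G4
  R3 @ bar3.1: A4 above G4
  R3 @ bar3.2: A4 above G4
  R3 @ bar3.3: A4 above G4
  R1 @ bar5.0: A3/A4 P8 -> G3/G4 P8 similar
  R3 @ bar5.0: A4 above G4
  R4 @ bar5.0: G3/A4 M2 untreated
  R3 @ bar5.1: A4 above G4
  R3 @ bar5.2: A4 above G4
  R3 @ bar5.3: A4 above G4
  R8 @ bar6.0: penult P8 not 3rd/6th
  R6 @ bar7.3: closes on M3

No (15 violations)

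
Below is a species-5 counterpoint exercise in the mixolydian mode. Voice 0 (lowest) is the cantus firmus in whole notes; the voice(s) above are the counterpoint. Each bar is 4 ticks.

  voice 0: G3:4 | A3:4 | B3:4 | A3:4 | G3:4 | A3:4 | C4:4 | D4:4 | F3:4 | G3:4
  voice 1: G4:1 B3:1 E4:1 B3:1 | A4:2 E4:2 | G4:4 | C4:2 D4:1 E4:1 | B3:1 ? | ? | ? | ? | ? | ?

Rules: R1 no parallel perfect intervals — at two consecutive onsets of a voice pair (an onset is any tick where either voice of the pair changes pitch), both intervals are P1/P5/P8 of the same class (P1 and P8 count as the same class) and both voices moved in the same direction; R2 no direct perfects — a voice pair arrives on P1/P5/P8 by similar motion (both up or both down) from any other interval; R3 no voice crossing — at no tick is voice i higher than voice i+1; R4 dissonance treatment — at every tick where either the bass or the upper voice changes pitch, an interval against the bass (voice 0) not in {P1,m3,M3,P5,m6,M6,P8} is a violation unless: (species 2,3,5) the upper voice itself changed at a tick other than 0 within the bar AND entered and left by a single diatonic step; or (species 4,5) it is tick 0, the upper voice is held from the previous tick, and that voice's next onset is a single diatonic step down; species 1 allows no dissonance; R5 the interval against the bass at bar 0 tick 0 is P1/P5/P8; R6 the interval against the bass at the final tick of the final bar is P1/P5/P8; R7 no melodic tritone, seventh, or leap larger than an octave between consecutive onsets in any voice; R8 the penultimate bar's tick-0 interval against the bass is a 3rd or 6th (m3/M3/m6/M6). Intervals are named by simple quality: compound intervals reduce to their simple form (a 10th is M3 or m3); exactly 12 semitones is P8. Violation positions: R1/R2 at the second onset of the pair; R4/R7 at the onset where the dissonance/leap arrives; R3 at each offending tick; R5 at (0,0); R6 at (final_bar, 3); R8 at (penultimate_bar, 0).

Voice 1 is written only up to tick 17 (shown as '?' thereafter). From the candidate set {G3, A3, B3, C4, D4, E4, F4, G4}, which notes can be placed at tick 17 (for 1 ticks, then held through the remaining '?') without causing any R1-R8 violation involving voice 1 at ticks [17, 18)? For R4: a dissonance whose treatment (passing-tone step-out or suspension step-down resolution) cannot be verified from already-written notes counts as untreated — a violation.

{B3, D4, E4, G3, G4}

G3: legal
A3: violates R4
B3: legal
C4: violates R4
D4: legal
E4: legal
F4: violates R4,R7
G4: legal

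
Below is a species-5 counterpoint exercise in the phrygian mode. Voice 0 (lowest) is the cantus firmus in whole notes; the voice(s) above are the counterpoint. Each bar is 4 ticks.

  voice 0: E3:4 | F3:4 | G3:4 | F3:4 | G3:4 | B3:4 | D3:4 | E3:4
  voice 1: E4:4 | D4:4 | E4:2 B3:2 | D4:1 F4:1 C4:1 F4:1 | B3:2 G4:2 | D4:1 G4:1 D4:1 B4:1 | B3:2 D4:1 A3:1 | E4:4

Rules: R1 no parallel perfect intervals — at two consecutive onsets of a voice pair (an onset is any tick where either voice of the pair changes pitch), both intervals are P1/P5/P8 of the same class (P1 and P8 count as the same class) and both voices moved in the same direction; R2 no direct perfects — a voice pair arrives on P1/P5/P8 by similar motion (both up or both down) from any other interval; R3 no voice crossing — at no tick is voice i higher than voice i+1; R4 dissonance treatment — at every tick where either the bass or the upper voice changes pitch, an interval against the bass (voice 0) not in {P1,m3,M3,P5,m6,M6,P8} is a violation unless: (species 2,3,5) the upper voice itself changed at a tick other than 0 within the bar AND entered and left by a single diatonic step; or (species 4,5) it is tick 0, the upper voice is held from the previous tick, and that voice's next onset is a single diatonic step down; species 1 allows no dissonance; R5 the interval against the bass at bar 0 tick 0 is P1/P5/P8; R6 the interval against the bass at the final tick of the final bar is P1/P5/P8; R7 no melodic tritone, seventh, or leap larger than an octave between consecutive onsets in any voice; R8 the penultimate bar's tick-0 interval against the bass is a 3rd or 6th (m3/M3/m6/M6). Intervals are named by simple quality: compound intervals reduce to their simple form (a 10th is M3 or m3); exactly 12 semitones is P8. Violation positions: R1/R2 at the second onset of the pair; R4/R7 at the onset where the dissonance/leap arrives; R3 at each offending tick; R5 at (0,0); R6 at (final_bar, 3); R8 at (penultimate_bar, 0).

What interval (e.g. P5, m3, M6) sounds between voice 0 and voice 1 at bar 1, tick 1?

voice 0=F3 voice 1=D4 -> M6

M6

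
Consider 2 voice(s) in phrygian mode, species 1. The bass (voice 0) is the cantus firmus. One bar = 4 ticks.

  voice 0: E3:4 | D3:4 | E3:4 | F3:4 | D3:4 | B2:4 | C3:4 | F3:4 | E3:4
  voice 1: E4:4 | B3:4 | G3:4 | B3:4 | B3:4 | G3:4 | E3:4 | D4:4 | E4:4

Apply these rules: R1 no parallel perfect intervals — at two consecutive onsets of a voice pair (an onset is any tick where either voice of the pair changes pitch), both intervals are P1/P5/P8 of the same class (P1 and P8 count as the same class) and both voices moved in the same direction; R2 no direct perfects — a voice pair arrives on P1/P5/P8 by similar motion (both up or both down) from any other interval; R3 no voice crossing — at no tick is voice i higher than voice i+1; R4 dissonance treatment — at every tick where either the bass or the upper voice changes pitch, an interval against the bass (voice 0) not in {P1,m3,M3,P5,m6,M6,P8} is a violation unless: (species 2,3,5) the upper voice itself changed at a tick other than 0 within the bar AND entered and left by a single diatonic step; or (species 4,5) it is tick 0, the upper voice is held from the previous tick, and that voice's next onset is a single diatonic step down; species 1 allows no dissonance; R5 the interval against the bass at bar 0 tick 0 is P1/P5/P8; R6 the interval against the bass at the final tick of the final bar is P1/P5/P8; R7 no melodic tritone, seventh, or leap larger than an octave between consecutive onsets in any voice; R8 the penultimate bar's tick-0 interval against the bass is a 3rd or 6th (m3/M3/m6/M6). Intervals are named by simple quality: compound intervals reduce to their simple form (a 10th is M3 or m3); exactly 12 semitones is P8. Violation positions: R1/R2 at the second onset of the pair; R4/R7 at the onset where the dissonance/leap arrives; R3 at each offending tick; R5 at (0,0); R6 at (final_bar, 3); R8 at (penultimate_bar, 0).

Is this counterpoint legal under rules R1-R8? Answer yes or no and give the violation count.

No (2 violations)

bar 0: v0=E3 v1=E4 (P8)
bar 1: v0=D3 v1=B3 (M6)
bar 2: v0=E3 v1=G3 (m3)
bar 3: v0=F3 v1=B3 (TT)
bar 4: v0=D3 v1=B3 (M6)
bar 5: v0=B2 v1=G3 (m6)
bar 6: v0=C3 v1=E3 (M3)
bar 7: v0=F3 v1=D4 (M6)
bar 8: v0=E3 v1=E4 (P8)
  R4 @ bar3.0: F3/B3 TT untreated
  R7 @ bar7.0: E3->D4 leap 10st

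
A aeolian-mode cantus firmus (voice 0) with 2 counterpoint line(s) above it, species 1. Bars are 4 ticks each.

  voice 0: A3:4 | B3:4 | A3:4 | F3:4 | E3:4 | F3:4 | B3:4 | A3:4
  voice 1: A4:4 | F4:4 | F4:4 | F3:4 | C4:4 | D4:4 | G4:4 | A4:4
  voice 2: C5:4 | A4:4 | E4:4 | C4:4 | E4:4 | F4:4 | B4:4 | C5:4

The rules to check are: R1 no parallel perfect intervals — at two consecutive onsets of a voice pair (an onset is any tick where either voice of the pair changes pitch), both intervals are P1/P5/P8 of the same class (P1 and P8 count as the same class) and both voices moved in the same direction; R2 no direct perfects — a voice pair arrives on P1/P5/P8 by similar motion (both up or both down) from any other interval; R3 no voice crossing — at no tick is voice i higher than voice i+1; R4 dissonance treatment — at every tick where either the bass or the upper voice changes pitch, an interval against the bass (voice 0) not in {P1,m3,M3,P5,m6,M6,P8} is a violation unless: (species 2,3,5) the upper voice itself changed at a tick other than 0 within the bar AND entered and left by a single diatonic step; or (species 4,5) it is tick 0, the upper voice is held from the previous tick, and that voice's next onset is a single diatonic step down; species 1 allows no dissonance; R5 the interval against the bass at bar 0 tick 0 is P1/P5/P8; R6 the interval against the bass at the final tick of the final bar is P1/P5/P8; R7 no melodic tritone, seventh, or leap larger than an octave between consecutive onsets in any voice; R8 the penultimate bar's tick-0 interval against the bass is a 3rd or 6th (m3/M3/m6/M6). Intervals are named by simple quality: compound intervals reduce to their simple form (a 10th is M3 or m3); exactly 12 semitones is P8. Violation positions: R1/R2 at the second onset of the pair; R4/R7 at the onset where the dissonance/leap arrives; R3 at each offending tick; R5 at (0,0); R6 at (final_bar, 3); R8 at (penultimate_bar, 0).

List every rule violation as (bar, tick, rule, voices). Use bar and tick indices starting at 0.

(0, 0, R5, (0, 2))
(1, 0, R4, (0, 1))
(1, 0, R4, (0, 2))
(2, 0, R2, (0, 2))
(2, 0, R3, (1, 2))
(2, 1, R3, (1, 2))
(2, 2, R3, (1, 2))
(2, 3, R3, (1, 2))
(3, 0, R1, (0, 2))
(3, 0, R2, (0, 1))
(3, 0, R2, (1, 2))
(5, 0, R1, (0, 2))
(6, 0, R1, (0, 2))
(6, 0, R7, (0,))
(6, 0, R7, (2,))
(6, 0, R8, (0, 2))
(7, 3, R6, (0, 2))

bar 0: v0=A3 v1=A4 v2=C5 downbeat m3
bar 1: v0=B3 v1=F4 v2=A4 downbeat m7
bar 2: v0=A3 v1=F4 v2=E4 downbeat P5
bar 3: v0=F3 v1=F3 v2=C4 downbeat P5
bar 4: v0=E3 v1=C4 v2=E4 downbeat P8
bar 5: v0=F3 v1=D4 v2=F4 downbeat P8
bar 6: v0=B3 v1=G4 v2=B4 downbeat P8
bar 7: v0=A3 v1=A4 v2=C5 downbeat m3
  -> R5 @ bar 0 tick 0 v(0, 2): opens on m3
  -> R4 @ bar 1 tick 0 v(0, 1): B3/F4 TT untreated
  -> R4 @ bar 1 tick 0 v(0, 2): B3/A4 m7 untreated
  -> R2 @ bar 2 tick 0 v(0, 2): B3/A4 m7 -> A3/E4 P5 similar
  -> R3 @ bar 2 tick 0 v(1, 2): F4 above E4
  -> R3 @ bar 2 tick 1 v(1, 2): F4 above E4
  -> R3 @ bar 2 tick 2 v(1, 2): F4 above E4
  -> R3 @ bar 2 tick 3 v(1, 2): F4 above E4
  -> R1 @ bar 3 tick 0 v(0, 2): A3/E4 P5 -> F3/C4 P5 similar
  -> R2 @ bar 3 tick 0 v(0, 1): A3/F4 m6 -> F3/F3 P1 similar
  -> R2 @ bar 3 tick 0 v(1, 2): F4/E4 m2 -> F3/C4 P5 similar
  -> R1 @ bar 5 tick 0 v(0, 2): E3/E4 P8 -> F3/F4 P8 similar
  -> R1 @ bar 6 tick 0 v(0, 2): F3/F4 P8 -> B3/B4 P8 similar
  -> R7 @ bar 6 tick 0 v(0,): F3->B3 leap 6st
  -> R7 @ bar 6 tick 0 v(2,): F4->B4 leap 6st
  -> R8 @ bar 6 tick 0 v(0, 2): penult P8 not 3rd/6th
  -> R6 @ bar 7 tick 3 v(0, 2): closes on m3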